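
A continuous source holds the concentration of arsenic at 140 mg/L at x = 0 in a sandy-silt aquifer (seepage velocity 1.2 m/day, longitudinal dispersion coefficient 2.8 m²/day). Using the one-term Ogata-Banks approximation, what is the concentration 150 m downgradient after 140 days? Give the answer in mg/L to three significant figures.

For a continuous step input, C/C₀ ≈ ½·erfc((x−vt)/(2√(Dt))).
vt = 1.2 × 140 = 168 m and 2√(Dt) = 2√(2.8 × 140) = 39.60 m.
Argument (x−vt)/(2√(Dt)) = (150 − 168)/39.60 = -0.4545; ½·erfc(-0.4545) = 0.7398.
C = 140 × 0.7398 = 104 mg/L.

104 mg/L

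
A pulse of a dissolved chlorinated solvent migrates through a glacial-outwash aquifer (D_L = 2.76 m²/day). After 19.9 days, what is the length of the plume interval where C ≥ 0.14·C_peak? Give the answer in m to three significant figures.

The plume is Gaussian with σ = √(2Dt) = √(2 × 2.76 × 19.9) = 10.48 m.
C/C_peak = exp(−Δx²/(2σ²)) = 0.14 ⇒ Δx = σ·√(−2 ln 0.14) = 10.48 × 1.983 = 20.78 m.
Width = 2Δx = 41.6 m.

41.6 m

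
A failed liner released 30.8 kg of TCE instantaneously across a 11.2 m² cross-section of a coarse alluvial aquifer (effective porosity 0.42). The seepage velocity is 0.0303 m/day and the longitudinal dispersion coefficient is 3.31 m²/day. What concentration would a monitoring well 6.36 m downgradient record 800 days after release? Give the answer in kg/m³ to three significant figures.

0.0348 kg/m³

For an instantaneous plane source, C(x,t) = M/(n_e·A·√(4πDt)) · exp(−(x−vt)²/(4Dt)), with n_e·A the pore (flow) area.
Plume center vt = 0.0303 × 800 = 24.24 m, so the well at 6.36 m is 17.88 m upgradient of the peak.
√(4πDt) = 182.4 m, giving peak height M/(n_e·A·√(4πDt)) = 30.8/(0.42 × 11.2 × 182.4) = 0.03590 kg/m³.
(x−vt)²/(4Dt) = (-17.88)²/(4 × 3.31 × 800) = 0.03018; exp(−0.03018) = 0.9703.
C = 0.03590 × 0.9703 = 0.0348 kg/m³.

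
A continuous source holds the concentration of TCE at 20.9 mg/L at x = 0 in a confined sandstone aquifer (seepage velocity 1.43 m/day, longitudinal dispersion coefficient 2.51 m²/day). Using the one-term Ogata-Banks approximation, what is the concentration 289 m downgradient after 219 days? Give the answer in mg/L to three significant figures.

For a continuous step input, C/C₀ ≈ ½·erfc((x−vt)/(2√(Dt))).
vt = 1.43 × 219 = 313.17 m and 2√(Dt) = 2√(2.51 × 219) = 46.89 m.
Argument (x−vt)/(2√(Dt)) = (289 − 313.17)/46.89 = -0.5155; ½·erfc(-0.5155) = 0.7670.
C = 20.9 × 0.7670 = 16.0 mg/L.

16.0 mg/L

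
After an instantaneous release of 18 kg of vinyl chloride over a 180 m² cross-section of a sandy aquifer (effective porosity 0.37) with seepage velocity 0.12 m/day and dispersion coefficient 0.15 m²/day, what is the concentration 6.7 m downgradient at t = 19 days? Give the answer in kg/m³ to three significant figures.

0.00814 kg/m³

For an instantaneous plane source, C(x,t) = M/(n_e·A·√(4πDt)) · exp(−(x−vt)²/(4Dt)), with n_e·A the pore (flow) area.
Plume center vt = 0.12 × 19 = 2.28 m, so the well at 6.7 m is 4.42 m downgradient of the peak.
√(4πDt) = 5.984 m, giving peak height M/(n_e·A·√(4πDt)) = 18/(0.37 × 180 × 5.984) = 0.04517 kg/m³.
(x−vt)²/(4Dt) = (4.42)²/(4 × 0.15 × 19) = 1.714; exp(−1.714) = 0.1801.
C = 0.04517 × 0.1801 = 0.00814 kg/m³.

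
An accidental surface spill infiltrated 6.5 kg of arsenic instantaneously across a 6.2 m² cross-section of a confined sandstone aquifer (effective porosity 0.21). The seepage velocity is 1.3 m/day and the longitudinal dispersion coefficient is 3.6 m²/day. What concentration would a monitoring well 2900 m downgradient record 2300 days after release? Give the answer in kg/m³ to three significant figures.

For an instantaneous plane source, C(x,t) = M/(n_e·A·√(4πDt)) · exp(−(x−vt)²/(4Dt)), with n_e·A the pore (flow) area.
Plume center vt = 1.3 × 2300 = 2990 m, so the well at 2900 m is 90 m upgradient of the peak.
√(4πDt) = 322.6 m, giving peak height M/(n_e·A·√(4πDt)) = 6.5/(0.21 × 6.2 × 322.6) = 0.01548 kg/m³.
(x−vt)²/(4Dt) = (-90)²/(4 × 3.6 × 2300) = 0.2446; exp(−0.2446) = 0.7830.
C = 0.01548 × 0.7830 = 0.0121 kg/m³.

0.0121 kg/m³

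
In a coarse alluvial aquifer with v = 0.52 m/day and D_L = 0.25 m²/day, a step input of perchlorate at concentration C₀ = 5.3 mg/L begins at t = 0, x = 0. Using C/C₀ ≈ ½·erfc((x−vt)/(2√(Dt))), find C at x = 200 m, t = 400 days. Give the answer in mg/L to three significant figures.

3.79 mg/L

For a continuous step input, C/C₀ ≈ ½·erfc((x−vt)/(2√(Dt))).
vt = 0.52 × 400 = 208 m and 2√(Dt) = 2√(0.25 × 400) = 20.00 m.
Argument (x−vt)/(2√(Dt)) = (200 − 208)/20.00 = -0.4000; ½·erfc(-0.4000) = 0.7142.
C = 5.3 × 0.7142 = 3.79 mg/L.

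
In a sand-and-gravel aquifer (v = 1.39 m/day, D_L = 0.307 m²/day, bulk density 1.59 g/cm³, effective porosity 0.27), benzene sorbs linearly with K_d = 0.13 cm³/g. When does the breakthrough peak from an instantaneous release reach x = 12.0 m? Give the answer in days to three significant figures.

Retardation factor R = 1 + ρ_b·K_d/n = 1 + 1.59 × 0.13/0.27 = 1.766.
Sorption retards both mechanisms: v_R = v/R = 0.7871 m/day, D_R = D/R = 0.1738 m²/day.
Peak time from v_R²t² + 2D_R t − x² = 0: t = (√(D_R² + v_R²x²) − D_R)/v_R².
√(D_R² + v_R²x²) = √(0.1738² + 0.7871² × 12.0²) = 9.447; v_R² = 0.6195.
t = (9.447 − 0.1738)/0.6195 = 15.0 days.

15.0 days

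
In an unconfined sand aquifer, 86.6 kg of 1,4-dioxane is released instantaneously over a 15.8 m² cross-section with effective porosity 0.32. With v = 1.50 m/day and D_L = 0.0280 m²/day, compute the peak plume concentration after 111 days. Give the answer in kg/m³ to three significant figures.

The peak of an instantaneous 1D plume sits at x = vt; there the Gaussian factor is 1 and C_max = M/(n_e·A·√(4πDt)), where n_e·A is the pore area the mass is dissolved in.
√(4πDt) = √(4π × 0.0280 × 111) = 6.250 m, so C_max = 86.6/(0.32 × 15.8 × 6.250) = 2.74 kg/m³.

2.74 kg/m³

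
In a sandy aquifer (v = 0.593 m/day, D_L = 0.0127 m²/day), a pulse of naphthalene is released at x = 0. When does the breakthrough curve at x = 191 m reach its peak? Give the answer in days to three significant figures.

For the 1D instantaneous-source solution, setting ∂C/∂t = 0 at fixed x gives v²t² + 2Dt − x² = 0, so t = (√(D² + v²x²) − D)/v².
√(D² + v²x²) = √(0.0127² + 0.593² × 191²) = 113.3; v² = 0.351649.
t = (113.3 − 0.0127)/0.351649 = 322 days (vs. the pure-advection estimate x/v = 322 d).

322 days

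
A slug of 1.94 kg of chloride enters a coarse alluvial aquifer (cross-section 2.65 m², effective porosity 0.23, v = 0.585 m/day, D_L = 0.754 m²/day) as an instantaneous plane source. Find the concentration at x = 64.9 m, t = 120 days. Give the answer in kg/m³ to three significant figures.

For an instantaneous plane source, C(x,t) = M/(n_e·A·√(4πDt)) · exp(−(x−vt)²/(4Dt)), with n_e·A the pore (flow) area.
Plume center vt = 0.585 × 120 = 70.2 m, so the well at 64.9 m is 5.3 m upgradient of the peak.
√(4πDt) = 33.72 m, giving peak height M/(n_e·A·√(4πDt)) = 1.94/(0.23 × 2.65 × 33.72) = 0.09439 kg/m³.
(x−vt)²/(4Dt) = (-5.3)²/(4 × 0.754 × 120) = 0.07761; exp(−0.07761) = 0.9253.
C = 0.09439 × 0.9253 = 0.0873 kg/m³.

0.0873 kg/m³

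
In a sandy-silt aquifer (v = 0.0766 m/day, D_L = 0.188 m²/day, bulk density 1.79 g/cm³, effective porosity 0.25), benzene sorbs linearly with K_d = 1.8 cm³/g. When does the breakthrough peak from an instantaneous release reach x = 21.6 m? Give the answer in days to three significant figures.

3500 days

Retardation factor R = 1 + ρ_b·K_d/n = 1 + 1.79 × 1.8/0.25 = 13.89.
Sorption retards both mechanisms: v_R = v/R = 0.005515 m/day, D_R = D/R = 0.01353 m²/day.
Peak time from v_R²t² + 2D_R t − x² = 0: t = (√(D_R² + v_R²x²) − D_R)/v_R².
√(D_R² + v_R²x²) = √(0.01353² + 0.005515² × 21.6²) = 0.1199; v_R² = 3.042e-05.
t = (0.1199 − 0.01353)/3.042e-05 = 3500 days.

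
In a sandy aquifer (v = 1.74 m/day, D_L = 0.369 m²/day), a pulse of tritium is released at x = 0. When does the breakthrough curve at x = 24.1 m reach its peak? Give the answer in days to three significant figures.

For the 1D instantaneous-source solution, setting ∂C/∂t = 0 at fixed x gives v²t² + 2Dt − x² = 0, so t = (√(D² + v²x²) − D)/v².
√(D² + v²x²) = √(0.369² + 1.74² × 24.1²) = 41.94; v² = 3.0276.
t = (41.94 − 0.369)/3.0276 = 13.7 days (vs. the pure-advection estimate x/v = 13.9 d).

13.7 days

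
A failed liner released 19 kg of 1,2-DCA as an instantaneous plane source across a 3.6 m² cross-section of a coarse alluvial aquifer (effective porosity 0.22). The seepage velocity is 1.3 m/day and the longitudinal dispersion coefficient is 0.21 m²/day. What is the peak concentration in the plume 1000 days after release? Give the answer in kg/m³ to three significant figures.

0.467 kg/m³

The peak of an instantaneous 1D plume sits at x = vt; there the Gaussian factor is 1 and C_max = M/(n_e·A·√(4πDt)), where n_e·A is the pore area the mass is dissolved in.
√(4πDt) = √(4π × 0.21 × 1000) = 51.37 m, so C_max = 19/(0.22 × 3.6 × 51.37) = 0.467 kg/m³.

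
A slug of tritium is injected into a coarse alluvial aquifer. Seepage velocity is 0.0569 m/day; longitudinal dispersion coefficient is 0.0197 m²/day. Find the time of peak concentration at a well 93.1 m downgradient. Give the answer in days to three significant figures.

For the 1D instantaneous-source solution, setting ∂C/∂t = 0 at fixed x gives v²t² + 2Dt − x² = 0, so t = (√(D² + v²x²) − D)/v².
√(D² + v²x²) = √(0.0197² + 0.0569² × 93.1²) = 5.297; v² = 0.00323761.
t = (5.297 − 0.0197)/0.00323761 = 1630 days (vs. the pure-advection estimate x/v = 1640 d).

1630 days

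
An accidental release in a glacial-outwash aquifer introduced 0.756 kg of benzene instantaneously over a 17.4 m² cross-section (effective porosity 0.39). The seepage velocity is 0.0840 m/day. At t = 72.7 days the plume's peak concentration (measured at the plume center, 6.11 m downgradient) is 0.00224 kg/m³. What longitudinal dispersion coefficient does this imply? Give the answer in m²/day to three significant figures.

2.71 m²/day

At the plume center C_max = M/(n_e·A·√(4πDt)), so D = M²/(4πt·(n_e·A·C_max)²).
n_e·A·C_max = 0.39 × 17.4 × 0.00224 = 0.01520 kg/m.
D = 0.756²/(4π × 72.7 × 0.01520²) = 2.71 m²/day.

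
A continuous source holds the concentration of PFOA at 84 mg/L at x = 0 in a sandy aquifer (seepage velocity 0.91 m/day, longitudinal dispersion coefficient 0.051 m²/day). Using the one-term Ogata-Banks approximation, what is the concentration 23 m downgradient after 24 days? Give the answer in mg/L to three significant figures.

For a continuous step input, C/C₀ ≈ ½·erfc((x−vt)/(2√(Dt))).
vt = 0.91 × 24 = 21.84 m and 2√(Dt) = 2√(0.051 × 24) = 2.213 m.
Argument (x−vt)/(2√(Dt)) = (23 − 21.84)/2.213 = 0.5242; ½·erfc(0.5242) = 0.2292.
C = 84 × 0.2292 = 19.3 mg/L.

19.3 mg/L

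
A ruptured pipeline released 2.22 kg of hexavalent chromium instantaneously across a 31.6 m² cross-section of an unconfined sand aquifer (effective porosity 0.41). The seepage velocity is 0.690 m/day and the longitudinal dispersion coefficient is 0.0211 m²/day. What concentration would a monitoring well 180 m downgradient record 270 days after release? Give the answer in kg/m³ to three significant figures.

0.00355 kg/m³

For an instantaneous plane source, C(x,t) = M/(n_e·A·√(4πDt)) · exp(−(x−vt)²/(4Dt)), with n_e·A the pore (flow) area.
Plume center vt = 0.690 × 270 = 186.3 m, so the well at 180 m is 6.3 m upgradient of the peak.
√(4πDt) = 8.461 m, giving peak height M/(n_e·A·√(4πDt)) = 2.22/(0.41 × 31.6 × 8.461) = 0.02025 kg/m³.
(x−vt)²/(4Dt) = (-6.3)²/(4 × 0.0211 × 270) = 1.742; exp(−1.742) = 0.1752.
C = 0.02025 × 0.1752 = 0.00355 kg/m³.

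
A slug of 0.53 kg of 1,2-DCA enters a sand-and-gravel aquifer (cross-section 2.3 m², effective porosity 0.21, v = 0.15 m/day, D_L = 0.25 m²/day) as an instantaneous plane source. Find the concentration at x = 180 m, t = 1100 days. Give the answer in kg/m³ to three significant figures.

0.0152 kg/m³

For an instantaneous plane source, C(x,t) = M/(n_e·A·√(4πDt)) · exp(−(x−vt)²/(4Dt)), with n_e·A the pore (flow) area.
Plume center vt = 0.15 × 1100 = 165 m, so the well at 180 m is 15 m downgradient of the peak.
√(4πDt) = 58.79 m, giving peak height M/(n_e·A·√(4πDt)) = 0.53/(0.21 × 2.3 × 58.79) = 0.01866 kg/m³.
(x−vt)²/(4Dt) = (15)²/(4 × 0.25 × 1100) = 0.2045; exp(−0.2045) = 0.8151.
C = 0.01866 × 0.8151 = 0.0152 kg/m³.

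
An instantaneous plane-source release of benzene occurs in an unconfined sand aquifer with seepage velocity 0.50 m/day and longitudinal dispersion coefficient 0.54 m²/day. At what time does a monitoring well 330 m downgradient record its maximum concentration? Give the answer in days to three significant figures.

For the 1D instantaneous-source solution, setting ∂C/∂t = 0 at fixed x gives v²t² + 2Dt − x² = 0, so t = (√(D² + v²x²) − D)/v².
√(D² + v²x²) = √(0.54² + 0.50² × 330²) = 165.0; v² = 0.25.
t = (165.0 − 0.54)/0.25 = 658 days (vs. the pure-advection estimate x/v = 660 d).

658 days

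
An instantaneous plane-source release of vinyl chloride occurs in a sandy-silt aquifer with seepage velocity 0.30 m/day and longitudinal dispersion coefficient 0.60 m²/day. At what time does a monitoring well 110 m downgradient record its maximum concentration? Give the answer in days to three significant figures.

For the 1D instantaneous-source solution, setting ∂C/∂t = 0 at fixed x gives v²t² + 2Dt − x² = 0, so t = (√(D² + v²x²) − D)/v².
√(D² + v²x²) = √(0.60² + 0.30² × 110²) = 33.01; v² = 0.09.
t = (33.01 − 0.60)/0.09 = 360 days (vs. the pure-advection estimate x/v = 367 d).

360 days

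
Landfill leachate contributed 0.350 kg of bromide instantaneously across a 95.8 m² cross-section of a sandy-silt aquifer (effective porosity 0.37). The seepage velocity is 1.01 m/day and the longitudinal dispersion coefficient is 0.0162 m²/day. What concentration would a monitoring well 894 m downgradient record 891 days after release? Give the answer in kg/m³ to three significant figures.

For an instantaneous plane source, C(x,t) = M/(n_e·A·√(4πDt)) · exp(−(x−vt)²/(4Dt)), with n_e·A the pore (flow) area.
Plume center vt = 1.01 × 891 = 899.91 m, so the well at 894 m is 5.91 m upgradient of the peak.
√(4πDt) = 13.47 m, giving peak height M/(n_e·A·√(4πDt)) = 0.350/(0.37 × 95.8 × 13.47) = 0.0007330 kg/m³.
(x−vt)²/(4Dt) = (-5.91)²/(4 × 0.0162 × 891) = 0.6050; exp(−0.6050) = 0.5461.
C = 0.0007330 × 0.5461 = 0.000400 kg/m³.

0.000400 kg/m³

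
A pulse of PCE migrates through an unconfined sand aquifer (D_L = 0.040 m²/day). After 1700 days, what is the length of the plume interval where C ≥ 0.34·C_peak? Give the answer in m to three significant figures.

The plume is Gaussian with σ = √(2Dt) = √(2 × 0.040 × 1700) = 11.66 m.
C/C_peak = exp(−Δx²/(2σ²)) = 0.34 ⇒ Δx = σ·√(−2 ln 0.34) = 11.66 × 1.469 = 17.13 m.
Width = 2Δx = 34.3 m.

34.3 m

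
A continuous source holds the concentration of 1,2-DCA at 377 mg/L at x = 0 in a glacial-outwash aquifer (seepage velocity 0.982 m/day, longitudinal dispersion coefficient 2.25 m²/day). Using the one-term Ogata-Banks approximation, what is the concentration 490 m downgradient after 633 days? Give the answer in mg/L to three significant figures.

For a continuous step input, C/C₀ ≈ ½·erfc((x−vt)/(2√(Dt))).
vt = 0.982 × 633 = 621.606 m and 2√(Dt) = 2√(2.25 × 633) = 75.48 m.
Argument (x−vt)/(2√(Dt)) = (490 − 621.606)/75.48 = -1.744; ½·erfc(-1.744) = 0.9932.
C = 377 × 0.9932 = 374 mg/L.

374 mg/L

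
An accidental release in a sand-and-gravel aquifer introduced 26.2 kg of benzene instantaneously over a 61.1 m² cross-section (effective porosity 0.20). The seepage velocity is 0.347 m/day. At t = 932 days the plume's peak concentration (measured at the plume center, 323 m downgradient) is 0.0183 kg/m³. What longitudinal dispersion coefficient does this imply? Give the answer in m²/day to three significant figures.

1.17 m²/day

At the plume center C_max = M/(n_e·A·√(4πDt)), so D = M²/(4πt·(n_e·A·C_max)²).
n_e·A·C_max = 0.20 × 61.1 × 0.0183 = 0.2236 kg/m.
D = 26.2²/(4π × 932 × 0.2236²) = 1.17 m²/day.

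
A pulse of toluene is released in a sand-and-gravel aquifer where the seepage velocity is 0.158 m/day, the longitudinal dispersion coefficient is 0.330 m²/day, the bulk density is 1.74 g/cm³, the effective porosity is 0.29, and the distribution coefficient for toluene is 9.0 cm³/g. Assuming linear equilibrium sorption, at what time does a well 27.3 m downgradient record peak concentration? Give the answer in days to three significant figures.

8800 days

Retardation factor R = 1 + ρ_b·K_d/n = 1 + 1.74 × 9.0/0.29 = 55.00.
Sorption retards both mechanisms: v_R = v/R = 0.002873 m/day, D_R = D/R = 0.006000 m²/day.
Peak time from v_R²t² + 2D_R t − x² = 0: t = (√(D_R² + v_R²x²) − D_R)/v_R².
√(D_R² + v_R²x²) = √(0.006000² + 0.002873² × 27.3²) = 0.07866; v_R² = 8.254e-06.
t = (0.07866 − 0.006000)/8.254e-06 = 8800 days.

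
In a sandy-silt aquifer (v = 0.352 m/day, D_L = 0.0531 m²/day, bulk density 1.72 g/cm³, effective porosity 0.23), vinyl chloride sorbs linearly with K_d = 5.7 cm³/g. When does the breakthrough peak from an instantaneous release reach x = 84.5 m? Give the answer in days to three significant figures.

10500 days

Retardation factor R = 1 + ρ_b·K_d/n = 1 + 1.72 × 5.7/0.23 = 43.63.
Sorption retards both mechanisms: v_R = v/R = 0.008068 m/day, D_R = D/R = 0.001217 m²/day.
Peak time from v_R²t² + 2D_R t − x² = 0: t = (√(D_R² + v_R²x²) − D_R)/v_R².
√(D_R² + v_R²x²) = √(0.001217² + 0.008068² × 84.5²) = 0.6817; v_R² = 6.509e-05.
t = (0.6817 − 0.001217)/6.509e-05 = 10500 days.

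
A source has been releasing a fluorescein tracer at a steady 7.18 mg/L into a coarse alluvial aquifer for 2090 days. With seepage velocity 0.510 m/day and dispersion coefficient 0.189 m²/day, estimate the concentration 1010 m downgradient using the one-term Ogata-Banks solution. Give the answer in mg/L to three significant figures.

7.01 mg/L

For a continuous step input, C/C₀ ≈ ½·erfc((x−vt)/(2√(Dt))).
vt = 0.510 × 2090 = 1065.9 m and 2√(Dt) = 2√(0.189 × 2090) = 39.75 m.
Argument (x−vt)/(2√(Dt)) = (1010 − 1065.9)/39.75 = -1.406; ½·erfc(-1.406) = 0.9766.
C = 7.18 × 0.9766 = 7.01 mg/L.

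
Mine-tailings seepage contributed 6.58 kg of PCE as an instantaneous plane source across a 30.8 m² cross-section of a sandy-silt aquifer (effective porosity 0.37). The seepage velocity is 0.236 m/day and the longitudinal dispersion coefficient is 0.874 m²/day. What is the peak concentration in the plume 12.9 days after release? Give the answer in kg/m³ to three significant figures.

The peak of an instantaneous 1D plume sits at x = vt; there the Gaussian factor is 1 and C_max = M/(n_e·A·√(4πDt)), where n_e·A is the pore area the mass is dissolved in.
√(4πDt) = √(4π × 0.874 × 12.9) = 11.90 m, so C_max = 6.58/(0.37 × 30.8 × 11.90) = 0.0485 kg/m³.

0.0485 kg/m³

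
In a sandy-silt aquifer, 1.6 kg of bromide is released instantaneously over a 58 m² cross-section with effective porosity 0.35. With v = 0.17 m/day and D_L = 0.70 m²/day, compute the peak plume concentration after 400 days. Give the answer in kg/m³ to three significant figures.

0.00133 kg/m³

The peak of an instantaneous 1D plume sits at x = vt; there the Gaussian factor is 1 and C_max = M/(n_e·A·√(4πDt)), where n_e·A is the pore area the mass is dissolved in.
√(4πDt) = √(4π × 0.70 × 400) = 59.32 m, so C_max = 1.6/(0.35 × 58 × 59.32) = 0.00133 kg/m³.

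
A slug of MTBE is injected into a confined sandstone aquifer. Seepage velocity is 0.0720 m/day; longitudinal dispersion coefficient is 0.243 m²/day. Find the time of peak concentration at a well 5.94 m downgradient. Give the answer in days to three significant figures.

For the 1D instantaneous-source solution, setting ∂C/∂t = 0 at fixed x gives v²t² + 2Dt − x² = 0, so t = (√(D² + v²x²) − D)/v².
√(D² + v²x²) = √(0.243² + 0.0720² × 5.94²) = 0.4919; v² = 0.005184.
t = (0.4919 − 0.243)/0.005184 = 48.0 days (vs. the pure-advection estimate x/v = 82.5 d).

48.0 days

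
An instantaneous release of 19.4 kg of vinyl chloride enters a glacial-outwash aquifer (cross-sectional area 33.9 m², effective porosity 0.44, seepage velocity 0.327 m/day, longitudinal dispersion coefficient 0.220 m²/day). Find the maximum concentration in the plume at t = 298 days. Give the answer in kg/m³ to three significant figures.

0.0453 kg/m³

The peak of an instantaneous 1D plume sits at x = vt; there the Gaussian factor is 1 and C_max = M/(n_e·A·√(4πDt)), where n_e·A is the pore area the mass is dissolved in.
√(4πDt) = √(4π × 0.220 × 298) = 28.70 m, so C_max = 19.4/(0.44 × 33.9 × 28.70) = 0.0453 kg/m³.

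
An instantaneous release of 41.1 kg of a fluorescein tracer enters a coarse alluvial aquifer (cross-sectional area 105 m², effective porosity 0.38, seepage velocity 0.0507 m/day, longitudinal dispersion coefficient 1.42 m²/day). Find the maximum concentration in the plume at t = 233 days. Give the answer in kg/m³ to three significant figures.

The peak of an instantaneous 1D plume sits at x = vt; there the Gaussian factor is 1 and C_max = M/(n_e·A·√(4πDt)), where n_e·A is the pore area the mass is dissolved in.
√(4πDt) = √(4π × 1.42 × 233) = 64.48 m, so C_max = 41.1/(0.38 × 105 × 64.48) = 0.0160 kg/m³.

0.0160 kg/m³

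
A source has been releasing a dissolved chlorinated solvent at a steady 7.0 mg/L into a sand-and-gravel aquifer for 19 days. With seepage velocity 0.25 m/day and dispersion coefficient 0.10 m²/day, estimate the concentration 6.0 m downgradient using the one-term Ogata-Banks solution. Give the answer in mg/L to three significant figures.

1.82 mg/L

For a continuous step input, C/C₀ ≈ ½·erfc((x−vt)/(2√(Dt))).
vt = 0.25 × 19 = 4.75 m and 2√(Dt) = 2√(0.10 × 19) = 2.757 m.
Argument (x−vt)/(2√(Dt)) = (6.0 − 4.75)/2.757 = 0.4534; ½·erfc(0.4534) = 0.2607.
C = 7.0 × 0.2607 = 1.82 mg/L.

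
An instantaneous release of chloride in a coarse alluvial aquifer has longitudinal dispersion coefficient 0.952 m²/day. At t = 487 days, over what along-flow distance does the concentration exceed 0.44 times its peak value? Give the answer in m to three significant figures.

78.0 m

The plume is Gaussian with σ = √(2Dt) = √(2 × 0.952 × 487) = 30.45 m.
C/C_peak = exp(−Δx²/(2σ²)) = 0.44 ⇒ Δx = σ·√(−2 ln 0.44) = 30.45 × 1.281 = 39.01 m.
Width = 2Δx = 78.0 m.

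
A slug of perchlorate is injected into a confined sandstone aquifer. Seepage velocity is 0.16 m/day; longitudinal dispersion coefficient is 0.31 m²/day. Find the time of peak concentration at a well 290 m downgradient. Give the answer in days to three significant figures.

For the 1D instantaneous-source solution, setting ∂C/∂t = 0 at fixed x gives v²t² + 2Dt − x² = 0, so t = (√(D² + v²x²) − D)/v².
√(D² + v²x²) = √(0.31² + 0.16² × 290²) = 46.40; v² = 0.0256.
t = (46.40 − 0.31)/0.0256 = 1800 days (vs. the pure-advection estimate x/v = 1810 d).

1800 days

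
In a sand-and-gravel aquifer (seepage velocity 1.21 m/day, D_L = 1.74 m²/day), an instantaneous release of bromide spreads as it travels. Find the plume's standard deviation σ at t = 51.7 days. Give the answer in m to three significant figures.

13.4 m

Dispersive spreading gives a Gaussian with σ² = 2Dt; advection only shifts the center.
σ = √(2 × 1.74 × 51.7) = 13.4 m.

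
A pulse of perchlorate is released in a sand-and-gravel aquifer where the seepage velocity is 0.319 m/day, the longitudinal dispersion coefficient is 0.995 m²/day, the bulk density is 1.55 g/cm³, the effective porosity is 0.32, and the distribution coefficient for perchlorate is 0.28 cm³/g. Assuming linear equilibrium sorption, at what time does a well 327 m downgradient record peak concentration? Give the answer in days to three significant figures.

Retardation factor R = 1 + ρ_b·K_d/n = 1 + 1.55 × 0.28/0.32 = 2.356.
Sorption retards both mechanisms: v_R = v/R = 0.1354 m/day, D_R = D/R = 0.4223 m²/day.
Peak time from v_R²t² + 2D_R t − x² = 0: t = (√(D_R² + v_R²x²) − D_R)/v_R².
√(D_R² + v_R²x²) = √(0.4223² + 0.1354² × 327²) = 44.28; v_R² = 0.01833.
t = (44.28 − 0.4223)/0.01833 = 2390 days.

2390 days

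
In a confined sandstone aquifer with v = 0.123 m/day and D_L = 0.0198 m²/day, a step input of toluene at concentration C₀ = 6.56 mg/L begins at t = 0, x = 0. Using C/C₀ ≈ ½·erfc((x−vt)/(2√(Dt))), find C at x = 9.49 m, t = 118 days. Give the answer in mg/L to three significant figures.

For a continuous step input, C/C₀ ≈ ½·erfc((x−vt)/(2√(Dt))).
vt = 0.123 × 118 = 14.514 m and 2√(Dt) = 2√(0.0198 × 118) = 3.057 m.
Argument (x−vt)/(2√(Dt)) = (9.49 − 14.514)/3.057 = -1.643; ½·erfc(-1.643) = 0.9899.
C = 6.56 × 0.9899 = 6.49 mg/L.

6.49 mg/L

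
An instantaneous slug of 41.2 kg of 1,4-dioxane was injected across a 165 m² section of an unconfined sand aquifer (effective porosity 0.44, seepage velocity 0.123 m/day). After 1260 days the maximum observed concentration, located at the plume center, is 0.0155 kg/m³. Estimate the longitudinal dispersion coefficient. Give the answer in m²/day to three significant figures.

0.0847 m²/day

At the plume center C_max = M/(n_e·A·√(4πDt)), so D = M²/(4πt·(n_e·A·C_max)²).
n_e·A·C_max = 0.44 × 165 × 0.0155 = 1.125 kg/m.
D = 41.2²/(4π × 1260 × 1.125²) = 0.0847 m²/day.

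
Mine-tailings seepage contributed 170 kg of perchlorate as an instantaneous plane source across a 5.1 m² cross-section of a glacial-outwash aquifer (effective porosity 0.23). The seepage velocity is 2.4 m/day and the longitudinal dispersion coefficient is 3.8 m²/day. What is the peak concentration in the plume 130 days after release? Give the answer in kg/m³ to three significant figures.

The peak of an instantaneous 1D plume sits at x = vt; there the Gaussian factor is 1 and C_max = M/(n_e·A·√(4πDt)), where n_e·A is the pore area the mass is dissolved in.
√(4πDt) = √(4π × 3.8 × 130) = 78.79 m, so C_max = 170/(0.23 × 5.1 × 78.79) = 1.84 kg/m³.

1.84 kg/m³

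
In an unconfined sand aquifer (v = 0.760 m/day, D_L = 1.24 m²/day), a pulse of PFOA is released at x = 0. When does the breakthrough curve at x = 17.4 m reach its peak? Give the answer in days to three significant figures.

For the 1D instantaneous-source solution, setting ∂C/∂t = 0 at fixed x gives v²t² + 2Dt − x² = 0, so t = (√(D² + v²x²) − D)/v².
√(D² + v²x²) = √(1.24² + 0.760² × 17.4²) = 13.28; v² = 0.5776.
t = (13.28 − 1.24)/0.5776 = 20.8 days (vs. the pure-advection estimate x/v = 22.9 d).

20.8 days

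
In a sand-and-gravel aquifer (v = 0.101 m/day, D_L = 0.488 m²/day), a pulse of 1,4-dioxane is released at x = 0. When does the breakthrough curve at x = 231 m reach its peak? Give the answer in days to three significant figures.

For the 1D instantaneous-source solution, setting ∂C/∂t = 0 at fixed x gives v²t² + 2Dt − x² = 0, so t = (√(D² + v²x²) − D)/v².
√(D² + v²x²) = √(0.488² + 0.101² × 231²) = 23.34; v² = 0.010201.
t = (23.34 − 0.488)/0.010201 = 2240 days (vs. the pure-advection estimate x/v = 2290 d).

2240 days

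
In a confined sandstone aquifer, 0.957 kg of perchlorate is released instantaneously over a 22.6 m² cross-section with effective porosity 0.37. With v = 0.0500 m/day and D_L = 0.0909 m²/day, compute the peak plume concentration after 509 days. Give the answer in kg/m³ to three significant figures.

0.00475 kg/m³

The peak of an instantaneous 1D plume sits at x = vt; there the Gaussian factor is 1 and C_max = M/(n_e·A·√(4πDt)), where n_e·A is the pore area the mass is dissolved in.
√(4πDt) = √(4π × 0.0909 × 509) = 24.11 m, so C_max = 0.957/(0.37 × 22.6 × 24.11) = 0.00475 kg/m³.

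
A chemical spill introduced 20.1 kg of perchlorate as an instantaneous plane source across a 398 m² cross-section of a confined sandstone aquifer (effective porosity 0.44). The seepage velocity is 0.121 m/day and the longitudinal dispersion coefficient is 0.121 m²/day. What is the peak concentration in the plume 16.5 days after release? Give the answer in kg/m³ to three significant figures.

0.0229 kg/m³

The peak of an instantaneous 1D plume sits at x = vt; there the Gaussian factor is 1 and C_max = M/(n_e·A·√(4πDt)), where n_e·A is the pore area the mass is dissolved in.
√(4πDt) = √(4π × 0.121 × 16.5) = 5.009 m, so C_max = 20.1/(0.44 × 398 × 5.009) = 0.0229 kg/m³.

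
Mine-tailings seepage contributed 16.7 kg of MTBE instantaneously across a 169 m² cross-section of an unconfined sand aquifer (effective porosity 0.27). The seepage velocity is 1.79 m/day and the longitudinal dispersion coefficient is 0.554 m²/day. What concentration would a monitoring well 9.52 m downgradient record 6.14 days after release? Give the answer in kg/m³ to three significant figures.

For an instantaneous plane source, C(x,t) = M/(n_e·A·√(4πDt)) · exp(−(x−vt)²/(4Dt)), with n_e·A the pore (flow) area.
Plume center vt = 1.79 × 6.14 = 10.9906 m, so the well at 9.52 m is 1.4706 m upgradient of the peak.
√(4πDt) = 6.538 m, giving peak height M/(n_e·A·√(4πDt)) = 16.7/(0.27 × 169 × 6.538) = 0.05598 kg/m³.
(x−vt)²/(4Dt) = (-1.4706)²/(4 × 0.554 × 6.14) = 0.1589; exp(−0.1589) = 0.8531.
C = 0.05598 × 0.8531 = 0.0478 kg/m³.

0.0478 kg/m³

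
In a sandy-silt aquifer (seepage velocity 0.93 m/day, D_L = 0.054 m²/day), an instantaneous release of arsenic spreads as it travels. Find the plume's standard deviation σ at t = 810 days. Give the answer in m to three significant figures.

Dispersive spreading gives a Gaussian with σ² = 2Dt; advection only shifts the center.
σ = √(2 × 0.054 × 810) = 9.35 m.

9.35 m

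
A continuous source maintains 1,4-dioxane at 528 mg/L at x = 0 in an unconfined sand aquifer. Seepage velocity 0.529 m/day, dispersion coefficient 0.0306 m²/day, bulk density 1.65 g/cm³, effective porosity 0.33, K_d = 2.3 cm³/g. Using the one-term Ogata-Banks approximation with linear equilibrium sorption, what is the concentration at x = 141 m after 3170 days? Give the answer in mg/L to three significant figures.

Retardation factor R = 1 + ρ_b·K_d/n = 1 + 1.65 × 2.3/0.33 = 12.50.
Sorption retards both mechanisms: v_R = v/R = 0.04232 m/day, D_R = D/R = 0.002448 m²/day.
v_R·t = 0.04232 × 3170 = 134.1544 m; 2√(D_R t) = 5.571 m; argument = (141 − 134.1544)/5.571 = 1.229.
C = C₀ × ½·erfc(1.229) = 528 × 0.04110 = 21.7 mg/L.

21.7 mg/L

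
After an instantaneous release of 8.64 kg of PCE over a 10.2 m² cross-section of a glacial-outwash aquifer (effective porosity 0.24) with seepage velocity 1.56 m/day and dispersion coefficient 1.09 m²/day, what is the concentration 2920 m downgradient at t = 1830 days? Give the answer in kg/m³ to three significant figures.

0.0131 kg/m³

For an instantaneous plane source, C(x,t) = M/(n_e·A·√(4πDt)) · exp(−(x−vt)²/(4Dt)), with n_e·A the pore (flow) area.
Plume center vt = 1.56 × 1830 = 2854.8 m, so the well at 2920 m is 65.2 m downgradient of the peak.
√(4πDt) = 158.3 m, giving peak height M/(n_e·A·√(4πDt)) = 8.64/(0.24 × 10.2 × 158.3) = 0.02230 kg/m³.
(x−vt)²/(4Dt) = (65.2)²/(4 × 1.09 × 1830) = 0.5328; exp(−0.5328) = 0.5870.
C = 0.02230 × 0.5870 = 0.0131 kg/m³.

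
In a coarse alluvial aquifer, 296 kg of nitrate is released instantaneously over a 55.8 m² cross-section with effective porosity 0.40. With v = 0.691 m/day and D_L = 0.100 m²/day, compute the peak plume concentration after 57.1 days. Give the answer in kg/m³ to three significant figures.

The peak of an instantaneous 1D plume sits at x = vt; there the Gaussian factor is 1 and C_max = M/(n_e·A·√(4πDt)), where n_e·A is the pore area the mass is dissolved in.
√(4πDt) = √(4π × 0.100 × 57.1) = 8.471 m, so C_max = 296/(0.40 × 55.8 × 8.471) = 1.57 kg/m³.

1.57 kg/m³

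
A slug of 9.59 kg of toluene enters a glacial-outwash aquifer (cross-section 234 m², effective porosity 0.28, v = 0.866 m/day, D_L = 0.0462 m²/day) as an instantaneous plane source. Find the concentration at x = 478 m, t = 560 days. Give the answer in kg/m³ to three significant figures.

0.00508 kg/m³

For an instantaneous plane source, C(x,t) = M/(n_e·A·√(4πDt)) · exp(−(x−vt)²/(4Dt)), with n_e·A the pore (flow) area.
Plume center vt = 0.866 × 560 = 484.96 m, so the well at 478 m is 6.96 m upgradient of the peak.
√(4πDt) = 18.03 m, giving peak height M/(n_e·A·√(4πDt)) = 9.59/(0.28 × 234 × 18.03) = 0.008118 kg/m³.
(x−vt)²/(4Dt) = (-6.96)²/(4 × 0.0462 × 560) = 0.4681; exp(−0.4681) = 0.6262.
C = 0.008118 × 0.6262 = 0.00508 kg/m³.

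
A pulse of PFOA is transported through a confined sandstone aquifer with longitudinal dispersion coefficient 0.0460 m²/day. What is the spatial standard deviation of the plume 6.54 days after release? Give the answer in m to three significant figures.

0.776 m

Dispersive spreading gives a Gaussian with σ² = 2Dt; advection only shifts the center.
σ = √(2 × 0.0460 × 6.54) = 0.776 m.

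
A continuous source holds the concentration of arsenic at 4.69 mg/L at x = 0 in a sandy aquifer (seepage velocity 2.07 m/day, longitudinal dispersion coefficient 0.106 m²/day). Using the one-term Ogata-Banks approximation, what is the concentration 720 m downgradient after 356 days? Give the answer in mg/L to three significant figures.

4.57 mg/L

For a continuous step input, C/C₀ ≈ ½·erfc((x−vt)/(2√(Dt))).
vt = 2.07 × 356 = 736.92 m and 2√(Dt) = 2√(0.106 × 356) = 12.29 m.
Argument (x−vt)/(2√(Dt)) = (720 − 736.92)/12.29 = -1.377; ½·erfc(-1.377) = 0.9743.
C = 4.69 × 0.9743 = 4.57 mg/L.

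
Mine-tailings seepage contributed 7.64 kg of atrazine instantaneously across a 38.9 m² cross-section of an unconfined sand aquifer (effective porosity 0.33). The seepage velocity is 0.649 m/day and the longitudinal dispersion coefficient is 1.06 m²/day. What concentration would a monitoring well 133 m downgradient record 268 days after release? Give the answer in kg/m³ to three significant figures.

For an instantaneous plane source, C(x,t) = M/(n_e·A·√(4πDt)) · exp(−(x−vt)²/(4Dt)), with n_e·A the pore (flow) area.
Plume center vt = 0.649 × 268 = 173.932 m, so the well at 133 m is 40.932 m upgradient of the peak.
√(4πDt) = 59.75 m, giving peak height M/(n_e·A·√(4πDt)) = 7.64/(0.33 × 38.9 × 59.75) = 0.009961 kg/m³.
(x−vt)²/(4Dt) = (-40.932)²/(4 × 1.06 × 268) = 1.474; exp(−1.474) = 0.2290.
C = 0.009961 × 0.2290 = 0.00228 kg/m³.

0.00228 kg/m³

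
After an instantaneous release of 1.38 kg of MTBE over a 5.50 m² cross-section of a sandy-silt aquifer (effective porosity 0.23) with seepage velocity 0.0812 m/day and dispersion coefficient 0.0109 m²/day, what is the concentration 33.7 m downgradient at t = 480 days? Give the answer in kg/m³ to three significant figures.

0.0356 kg/m³

For an instantaneous plane source, C(x,t) = M/(n_e·A·√(4πDt)) · exp(−(x−vt)²/(4Dt)), with n_e·A the pore (flow) area.
Plume center vt = 0.0812 × 480 = 38.976 m, so the well at 33.7 m is 5.276 m upgradient of the peak.
√(4πDt) = 8.108 m, giving peak height M/(n_e·A·√(4πDt)) = 1.38/(0.23 × 5.50 × 8.108) = 0.1345 kg/m³.
(x−vt)²/(4Dt) = (-5.276)²/(4 × 0.0109 × 480) = 1.330; exp(−1.330) = 0.2645.
C = 0.1345 × 0.2645 = 0.0356 kg/m³.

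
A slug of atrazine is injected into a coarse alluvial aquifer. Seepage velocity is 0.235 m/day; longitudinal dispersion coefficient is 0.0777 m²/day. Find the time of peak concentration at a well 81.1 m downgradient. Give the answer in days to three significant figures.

For the 1D instantaneous-source solution, setting ∂C/∂t = 0 at fixed x gives v²t² + 2Dt − x² = 0, so t = (√(D² + v²x²) − D)/v².
√(D² + v²x²) = √(0.0777² + 0.235² × 81.1²) = 19.06; v² = 0.055225.
t = (19.06 − 0.0777)/0.055225 = 344 days (vs. the pure-advection estimate x/v = 345 d).

344 days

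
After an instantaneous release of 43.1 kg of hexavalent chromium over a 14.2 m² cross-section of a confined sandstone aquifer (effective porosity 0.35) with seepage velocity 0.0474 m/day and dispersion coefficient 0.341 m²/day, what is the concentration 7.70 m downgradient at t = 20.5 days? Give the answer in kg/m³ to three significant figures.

For an instantaneous plane source, C(x,t) = M/(n_e·A·√(4πDt)) · exp(−(x−vt)²/(4Dt)), with n_e·A the pore (flow) area.
Plume center vt = 0.0474 × 20.5 = 0.9717 m, so the well at 7.70 m is 6.7283 m downgradient of the peak.
√(4πDt) = 9.373 m, giving peak height M/(n_e·A·√(4πDt)) = 43.1/(0.35 × 14.2 × 9.373) = 0.9252 kg/m³.
(x−vt)²/(4Dt) = (6.7283)²/(4 × 0.341 × 20.5) = 1.619; exp(−1.619) = 0.1981.
C = 0.9252 × 0.1981 = 0.183 kg/m³.

0.183 kg/m³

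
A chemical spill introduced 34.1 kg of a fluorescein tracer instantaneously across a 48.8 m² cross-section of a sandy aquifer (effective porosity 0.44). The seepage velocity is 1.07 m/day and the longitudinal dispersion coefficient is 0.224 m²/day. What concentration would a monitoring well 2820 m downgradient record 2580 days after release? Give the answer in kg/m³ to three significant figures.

0.00405 kg/m³

For an instantaneous plane source, C(x,t) = M/(n_e·A·√(4πDt)) · exp(−(x−vt)²/(4Dt)), with n_e·A the pore (flow) area.
Plume center vt = 1.07 × 2580 = 2760.6 m, so the well at 2820 m is 59.4 m downgradient of the peak.
√(4πDt) = 85.22 m, giving peak height M/(n_e·A·√(4πDt)) = 34.1/(0.44 × 48.8 × 85.22) = 0.01864 kg/m³.
(x−vt)²/(4Dt) = (59.4)²/(4 × 0.224 × 2580) = 1.526; exp(−1.526) = 0.2174.
C = 0.01864 × 0.2174 = 0.00405 kg/m³.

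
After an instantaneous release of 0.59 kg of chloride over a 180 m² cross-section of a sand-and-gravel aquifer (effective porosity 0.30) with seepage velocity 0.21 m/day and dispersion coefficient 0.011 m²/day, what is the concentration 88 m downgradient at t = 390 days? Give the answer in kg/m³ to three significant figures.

For an instantaneous plane source, C(x,t) = M/(n_e·A·√(4πDt)) · exp(−(x−vt)²/(4Dt)), with n_e·A the pore (flow) area.
Plume center vt = 0.21 × 390 = 81.9 m, so the well at 88 m is 6.1 m downgradient of the peak.
√(4πDt) = 7.342 m, giving peak height M/(n_e·A·√(4πDt)) = 0.59/(0.30 × 180 × 7.342) = 0.001488 kg/m³.
(x−vt)²/(4Dt) = (6.1)²/(4 × 0.011 × 390) = 2.168; exp(−2.168) = 0.1144.
C = 0.001488 × 0.1144 = 0.000170 kg/m³.

0.000170 kg/m³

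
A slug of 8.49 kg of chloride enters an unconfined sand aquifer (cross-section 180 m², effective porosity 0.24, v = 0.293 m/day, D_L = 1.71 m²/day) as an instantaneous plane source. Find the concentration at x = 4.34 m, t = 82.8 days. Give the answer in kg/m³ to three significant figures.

0.00231 kg/m³

For an instantaneous plane source, C(x,t) = M/(n_e·A·√(4πDt)) · exp(−(x−vt)²/(4Dt)), with n_e·A the pore (flow) area.
Plume center vt = 0.293 × 82.8 = 24.2604 m, so the well at 4.34 m is 19.9204 m upgradient of the peak.
√(4πDt) = 42.18 m, giving peak height M/(n_e·A·√(4πDt)) = 8.49/(0.24 × 180 × 42.18) = 0.004659 kg/m³.
(x−vt)²/(4Dt) = (-19.9204)²/(4 × 1.71 × 82.8) = 0.7007; exp(−0.7007) = 0.4962.
C = 0.004659 × 0.4962 = 0.00231 kg/m³.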